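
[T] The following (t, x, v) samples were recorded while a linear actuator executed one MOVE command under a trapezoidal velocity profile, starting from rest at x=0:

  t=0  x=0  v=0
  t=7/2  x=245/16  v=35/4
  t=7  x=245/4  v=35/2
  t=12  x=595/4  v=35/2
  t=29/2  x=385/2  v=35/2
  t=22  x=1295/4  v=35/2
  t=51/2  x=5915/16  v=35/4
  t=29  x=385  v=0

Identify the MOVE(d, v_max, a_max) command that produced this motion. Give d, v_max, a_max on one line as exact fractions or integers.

final state: t=29, x=385, v=0 → d = 385
a_max = (35/4−0)/(7/2−0) = 5/2
max v = 35/2 over t∈[7,22] → v_max = 35/2
check: 35/2·(7+15) = 385 ✓

d=385 v_max=35/2 a_max=5/2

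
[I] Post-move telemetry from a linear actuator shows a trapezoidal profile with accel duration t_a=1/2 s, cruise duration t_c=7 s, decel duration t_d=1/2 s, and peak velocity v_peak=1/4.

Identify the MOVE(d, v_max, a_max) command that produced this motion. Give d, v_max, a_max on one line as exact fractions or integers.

a_max = (1/4)/(1/2) = 1/2
d_a = ½·1/4·1/2 = 1/16; d_c = 1/4·7 = 7/4
d = 2·1/16 + 7/4 = 15/8
t_c = 7 > 0 ⇒ limit active, v_max = 1/4

d=15/8 v_max=1/4 a_max=1/2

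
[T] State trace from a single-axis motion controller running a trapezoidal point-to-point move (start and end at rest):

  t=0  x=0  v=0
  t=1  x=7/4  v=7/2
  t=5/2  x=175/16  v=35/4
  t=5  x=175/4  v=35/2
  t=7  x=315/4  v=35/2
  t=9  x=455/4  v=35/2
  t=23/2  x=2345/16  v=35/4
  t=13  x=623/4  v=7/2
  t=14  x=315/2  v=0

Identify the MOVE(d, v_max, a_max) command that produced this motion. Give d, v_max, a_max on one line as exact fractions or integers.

d=315/2 v_max=35/2 a_max=7/2

final state: t=14, x=315/2, v=0 → d = 315/2
a_max = (7/2−0)/(1−0) = 7/2
max v = 35/2 over t∈[5,9] → v_max = 35/2
check: 35/2·(5+4) = 315/2 ✓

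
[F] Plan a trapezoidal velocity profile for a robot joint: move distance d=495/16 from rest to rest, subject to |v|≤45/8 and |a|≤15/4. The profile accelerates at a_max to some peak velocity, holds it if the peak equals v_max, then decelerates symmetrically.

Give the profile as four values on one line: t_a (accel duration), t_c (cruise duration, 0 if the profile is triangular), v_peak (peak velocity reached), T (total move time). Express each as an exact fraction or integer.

vₘ²/aₘ = (45/8)²/(15/4) = 135/16
495/16 ≥ 135/16 so v_max reached
t_a = (45/8)/(15/4) = 3/2; v_peak = 45/8
d_cruise = 495/16 − 135/16 = 45/2; t_c = (45/2)/(45/8) = 4
T = 2·3/2 + 4 = 7

t_a=3/2 t_c=4 v_peak=45/8 T=7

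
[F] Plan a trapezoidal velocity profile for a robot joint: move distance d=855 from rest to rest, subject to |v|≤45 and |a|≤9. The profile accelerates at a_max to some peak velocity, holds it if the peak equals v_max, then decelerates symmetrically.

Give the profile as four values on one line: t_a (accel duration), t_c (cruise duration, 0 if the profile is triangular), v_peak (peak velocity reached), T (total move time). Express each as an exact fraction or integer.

vₘ²/aₘ = 45²/9 = 225
855 ≥ 225 so v_max reached
t_a = 45/9 = 5; v_peak = 45
d_cruise = 855 − 225 = 630; t_c = 630/45 = 14
T = 2·5 + 14 = 24

t_a=5 t_c=14 v_peak=45 T=24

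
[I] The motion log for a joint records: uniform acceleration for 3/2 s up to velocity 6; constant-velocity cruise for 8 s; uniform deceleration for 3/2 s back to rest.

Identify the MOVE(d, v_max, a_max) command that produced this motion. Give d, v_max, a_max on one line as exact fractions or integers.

d=57 v_max=6 a_max=4

a_max = 6/(3/2) = 4
d_a = ½·6·3/2 = 9/2; d_c = 6·8 = 48
d = 2·9/2 + 48 = 57
t_c = 8 > 0 ⇒ limit active, v_max = 6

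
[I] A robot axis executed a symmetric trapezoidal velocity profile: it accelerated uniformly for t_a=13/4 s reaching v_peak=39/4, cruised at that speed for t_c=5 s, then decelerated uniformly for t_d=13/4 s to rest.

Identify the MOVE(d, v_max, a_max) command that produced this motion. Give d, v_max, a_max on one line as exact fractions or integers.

d=1287/16 v_max=39/4 a_max=3

a_max = (39/4)/(13/4) = 3
d_a = ½·39/4·13/4 = 507/32; d_c = 39/4·5 = 195/4
d = 2·507/32 + 195/4 = 1287/16
t_c = 5 > 0 ⇒ limit active, v_max = 39/4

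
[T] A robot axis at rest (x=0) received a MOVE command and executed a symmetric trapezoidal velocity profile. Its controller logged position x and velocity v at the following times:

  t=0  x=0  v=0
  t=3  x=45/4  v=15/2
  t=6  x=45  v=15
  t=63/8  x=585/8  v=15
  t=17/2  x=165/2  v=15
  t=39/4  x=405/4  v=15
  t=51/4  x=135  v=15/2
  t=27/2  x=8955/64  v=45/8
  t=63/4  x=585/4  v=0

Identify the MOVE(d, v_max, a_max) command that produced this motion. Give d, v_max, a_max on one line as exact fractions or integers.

final state: t=63/4, x=585/4, v=0 → d = 585/4
a_max = (15/2−0)/(3−0) = 5/2
max v = 15 over t∈[6,39/4] → v_max = 15
check: 15·(6+15/4) = 585/4 ✓

d=585/4 v_max=15 a_max=5/2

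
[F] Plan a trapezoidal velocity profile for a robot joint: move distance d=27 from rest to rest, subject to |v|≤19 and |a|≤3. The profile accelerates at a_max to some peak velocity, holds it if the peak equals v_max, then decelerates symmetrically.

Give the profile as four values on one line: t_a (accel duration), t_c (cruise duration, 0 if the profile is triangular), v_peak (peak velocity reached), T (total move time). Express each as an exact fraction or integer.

t_a=3 t_c=0 v_peak=9 T=6

(v_max)²/a_max = 19²/3 = 361/3
27 < 361/3 so t_c = 0
v_peak = √(27·3) = √81 = 9
t_a = 9/3 = 3; t_c = 0
T = 2·3 = 6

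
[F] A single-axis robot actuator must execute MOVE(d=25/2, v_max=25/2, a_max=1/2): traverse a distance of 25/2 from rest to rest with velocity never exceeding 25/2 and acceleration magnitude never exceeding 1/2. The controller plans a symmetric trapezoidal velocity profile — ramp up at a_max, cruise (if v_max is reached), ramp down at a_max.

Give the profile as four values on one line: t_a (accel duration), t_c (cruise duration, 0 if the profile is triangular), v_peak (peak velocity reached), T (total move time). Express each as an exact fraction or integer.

vₘ²/aₘ = (25/2)²/(1/2) = 625/2
25/2 < 625/2 ⇒ no cruise
v_peak = √(25/2·1/2) = √(25/4) = 5/2
t_a = (5/2)/(1/2) = 5; t_c = 0
T = 2·5 = 10

t_a=5 t_c=0 v_peak=5/2 T=10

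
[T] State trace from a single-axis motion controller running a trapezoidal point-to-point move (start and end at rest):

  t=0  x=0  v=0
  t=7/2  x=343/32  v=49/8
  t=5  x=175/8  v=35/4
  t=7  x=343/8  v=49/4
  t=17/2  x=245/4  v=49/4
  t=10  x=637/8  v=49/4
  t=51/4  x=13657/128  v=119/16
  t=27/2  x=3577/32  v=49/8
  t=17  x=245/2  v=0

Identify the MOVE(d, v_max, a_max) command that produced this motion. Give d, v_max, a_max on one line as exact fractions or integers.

d=245/2 v_max=49/4 a_max=7/4

final state: t=17, x=245/2, v=0 → d = 245/2
a_max = (49/8−0)/(7/2−0) = 7/4
max v = 49/4 over t∈[7,10] → v_max = 49/4
check: 49/4·(7+3) = 245/2 ✓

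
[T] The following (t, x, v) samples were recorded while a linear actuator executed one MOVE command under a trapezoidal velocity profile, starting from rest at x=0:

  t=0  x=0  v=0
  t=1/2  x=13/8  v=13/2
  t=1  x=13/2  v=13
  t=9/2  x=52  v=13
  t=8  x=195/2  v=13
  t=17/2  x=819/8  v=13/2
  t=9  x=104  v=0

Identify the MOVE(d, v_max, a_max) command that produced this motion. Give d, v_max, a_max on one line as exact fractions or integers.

final state: t=9, x=104, v=0 → d = 104
a_max = (13/2−0)/(1/2−0) = 13
max v = 13 over t∈[1,8] → v_max = 13
check: 13·(1+7) = 104 ✓

d=104 v_max=13 a_max=13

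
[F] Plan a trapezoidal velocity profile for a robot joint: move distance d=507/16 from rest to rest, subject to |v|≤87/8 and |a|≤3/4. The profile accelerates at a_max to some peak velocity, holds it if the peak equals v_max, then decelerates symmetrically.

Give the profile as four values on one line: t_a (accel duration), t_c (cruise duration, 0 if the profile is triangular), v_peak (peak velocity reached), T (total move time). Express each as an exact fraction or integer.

vₘ²/aₘ = (87/8)²/(3/4) = 2523/16
507/16 < 2523/16 ⇒ no cruise
v_peak = √(507/16·3/4) = √(1521/64) = 39/8
t_a = (39/8)/(3/4) = 13/2; t_c = 0
T = 2·13/2 = 13

t_a=13/2 t_c=0 v_peak=39/8 T=13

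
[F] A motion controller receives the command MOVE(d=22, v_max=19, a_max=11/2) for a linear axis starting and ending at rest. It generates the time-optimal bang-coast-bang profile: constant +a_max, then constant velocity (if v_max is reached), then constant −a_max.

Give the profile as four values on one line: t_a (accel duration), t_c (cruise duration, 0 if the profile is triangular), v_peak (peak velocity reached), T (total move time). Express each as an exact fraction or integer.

(v_max)²/a_max = 19²/(11/2) = 722/11
22 < 722/11 ⇒ no cruise
v_peak = √(22·11/2) = √121 = 11
t_a = 11/(11/2) = 2; t_c = 0
T = 2·2 = 4

t_a=2 t_c=0 v_peak=11 T=4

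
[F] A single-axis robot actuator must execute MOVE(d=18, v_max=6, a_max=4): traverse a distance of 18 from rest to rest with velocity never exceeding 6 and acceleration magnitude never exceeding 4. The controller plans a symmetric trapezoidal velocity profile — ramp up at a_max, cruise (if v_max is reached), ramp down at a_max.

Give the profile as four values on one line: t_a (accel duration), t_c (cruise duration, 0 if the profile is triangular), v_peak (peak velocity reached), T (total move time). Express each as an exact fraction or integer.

(v_max)²/a_max = 6²/4 = 9
18 ≥ 9 ⇒ cruise phase
t_a = 6/4 = 3/2; v_peak = 6
d_cruise = 18 − 9 = 9; t_c = 9/6 = 3/2
T = 2·3/2 + 3/2 = 9/2

t_a=3/2 t_c=3/2 v_peak=6 T=9/2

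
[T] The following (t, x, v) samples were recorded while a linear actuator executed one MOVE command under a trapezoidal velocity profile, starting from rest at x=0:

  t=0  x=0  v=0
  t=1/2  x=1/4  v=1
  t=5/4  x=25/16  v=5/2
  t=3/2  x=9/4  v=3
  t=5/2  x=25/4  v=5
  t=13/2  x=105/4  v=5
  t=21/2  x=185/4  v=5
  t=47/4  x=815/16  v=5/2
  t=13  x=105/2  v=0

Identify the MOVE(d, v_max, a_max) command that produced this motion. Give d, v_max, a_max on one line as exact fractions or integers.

d=105/2 v_max=5 a_max=2

final state: t=13, x=105/2, v=0 → d = 105/2
a_max = (1−0)/(1/2−0) = 2
max v = 5 over t∈[5/2,21/2] → v_max = 5
check: 5·(5/2+8) = 105/2 ✓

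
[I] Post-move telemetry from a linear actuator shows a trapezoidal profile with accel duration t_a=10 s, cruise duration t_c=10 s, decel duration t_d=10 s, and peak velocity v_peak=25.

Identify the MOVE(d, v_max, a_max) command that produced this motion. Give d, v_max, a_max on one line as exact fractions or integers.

a_max = 25/10 = 5/2
d_a = ½·25·10 = 125; d_c = 25·10 = 250
d = 2·125 + 250 = 500
t_c = 10 > 0 ⇒ limit active, v_max = 25

d=500 v_max=25 a_max=5/2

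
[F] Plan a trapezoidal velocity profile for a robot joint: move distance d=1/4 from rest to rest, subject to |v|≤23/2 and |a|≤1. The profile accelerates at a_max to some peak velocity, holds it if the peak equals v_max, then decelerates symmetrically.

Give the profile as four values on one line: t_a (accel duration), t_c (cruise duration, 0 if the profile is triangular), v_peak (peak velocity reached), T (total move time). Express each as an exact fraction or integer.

t_a=1/2 t_c=0 v_peak=1/2 T=1

(v_max)²/a_max = (23/2)²/1 = 529/4
1/4 < 529/4 so t_c = 0
v_peak = √(1/4·1) = √(1/4) = 1/2
t_a = (1/2)/1 = 1/2; t_c = 0
T = 2·1/2 = 1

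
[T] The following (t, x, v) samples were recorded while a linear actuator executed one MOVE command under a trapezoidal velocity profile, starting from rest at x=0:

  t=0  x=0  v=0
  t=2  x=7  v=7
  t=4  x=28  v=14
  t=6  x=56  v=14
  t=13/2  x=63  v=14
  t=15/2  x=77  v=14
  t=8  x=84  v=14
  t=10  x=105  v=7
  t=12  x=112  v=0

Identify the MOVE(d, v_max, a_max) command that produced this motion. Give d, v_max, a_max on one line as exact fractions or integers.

d=112 v_max=14 a_max=7/2

final state: t=12, x=112, v=0 → d = 112
a_max = (7−0)/(2−0) = 7/2
max v = 14 over t∈[4,8] → v_max = 14
check: 14·(4+4) = 112 ✓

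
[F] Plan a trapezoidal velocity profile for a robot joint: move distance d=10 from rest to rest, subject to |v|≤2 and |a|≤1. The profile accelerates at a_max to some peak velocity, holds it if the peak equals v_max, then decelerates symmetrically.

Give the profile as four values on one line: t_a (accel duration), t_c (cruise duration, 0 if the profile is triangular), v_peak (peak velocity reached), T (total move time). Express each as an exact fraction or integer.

vₘ²/aₘ = 2²/1 = 4
10 ≥ 4 so v_max reached
t_a = 2/1 = 2; v_peak = 2
d_cruise = 10 − 4 = 6; t_c = 6/2 = 3
T = 2·2 + 3 = 7

t_a=2 t_c=3 v_peak=2 T=7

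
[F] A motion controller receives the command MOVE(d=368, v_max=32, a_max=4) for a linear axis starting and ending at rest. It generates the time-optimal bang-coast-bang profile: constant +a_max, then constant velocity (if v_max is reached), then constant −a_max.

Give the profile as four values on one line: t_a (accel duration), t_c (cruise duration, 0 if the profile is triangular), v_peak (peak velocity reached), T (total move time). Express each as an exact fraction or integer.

vₘ²/aₘ = 32²/4 = 256
368 ≥ 256 → trapezoidal
t_a = 32/4 = 8; v_peak = 32
d_cruise = 368 − 256 = 112; t_c = 112/32 = 7/2
T = 2·8 + 7/2 = 39/2

t_a=8 t_c=7/2 v_peak=32 T=39/2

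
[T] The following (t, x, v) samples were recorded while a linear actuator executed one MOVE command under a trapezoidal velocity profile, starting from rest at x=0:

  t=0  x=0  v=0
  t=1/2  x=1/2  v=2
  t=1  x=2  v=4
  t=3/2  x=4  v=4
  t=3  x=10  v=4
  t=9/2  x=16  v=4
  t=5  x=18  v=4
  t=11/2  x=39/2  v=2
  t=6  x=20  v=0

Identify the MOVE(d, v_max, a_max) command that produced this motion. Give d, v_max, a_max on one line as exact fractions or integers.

d=20 v_max=4 a_max=4

final state: t=6, x=20, v=0 → d = 20
a_max = (2−0)/(1/2−0) = 4
max v = 4 over t∈[1,5] → v_max = 4
check: 4·(1+4) = 20 ✓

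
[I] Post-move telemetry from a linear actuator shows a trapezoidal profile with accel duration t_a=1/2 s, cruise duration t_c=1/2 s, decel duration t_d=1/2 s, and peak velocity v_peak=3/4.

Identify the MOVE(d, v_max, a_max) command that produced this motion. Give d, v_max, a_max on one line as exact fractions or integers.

d=3/4 v_max=3/4 a_max=3/2

a_max = (3/4)/(1/2) = 3/2
d_a = ½·3/4·1/2 = 3/16; d_c = 3/4·1/2 = 3/8
d = 2·3/16 + 3/8 = 3/4
t_c = 1/2 > 0 → v_max = v_peak = 3/4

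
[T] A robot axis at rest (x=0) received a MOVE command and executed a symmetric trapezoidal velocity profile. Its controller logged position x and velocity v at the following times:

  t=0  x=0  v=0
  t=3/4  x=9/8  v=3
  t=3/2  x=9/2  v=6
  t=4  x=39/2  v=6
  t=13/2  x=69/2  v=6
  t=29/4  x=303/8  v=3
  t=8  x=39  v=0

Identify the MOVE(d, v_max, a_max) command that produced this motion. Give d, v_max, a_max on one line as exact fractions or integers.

final state: t=8, x=39, v=0 → d = 39
a_max = (3−0)/(3/4−0) = 4
max v = 6 over t∈[3/2,13/2] → v_max = 6
check: 6·(3/2+5) = 39 ✓

d=39 v_max=6 a_max=4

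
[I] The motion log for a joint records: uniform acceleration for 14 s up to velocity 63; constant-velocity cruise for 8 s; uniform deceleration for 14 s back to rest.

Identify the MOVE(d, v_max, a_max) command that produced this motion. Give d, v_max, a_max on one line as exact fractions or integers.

d=1386 v_max=63 a_max=9/2

a_max = 63/14 = 9/2
d_a = ½·63·14 = 441; d_c = 63·8 = 504
d = 2·441 + 504 = 1386
t_c = 8 > 0 → v_max = v_peak = 63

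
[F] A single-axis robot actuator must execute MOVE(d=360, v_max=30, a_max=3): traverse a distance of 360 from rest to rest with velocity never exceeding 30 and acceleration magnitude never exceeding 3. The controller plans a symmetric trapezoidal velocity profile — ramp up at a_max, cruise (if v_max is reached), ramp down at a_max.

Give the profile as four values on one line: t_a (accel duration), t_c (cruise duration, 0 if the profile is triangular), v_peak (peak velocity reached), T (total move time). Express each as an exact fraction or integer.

t_a=10 t_c=2 v_peak=30 T=22

v_max²/a_max = 30²/3 = 300
360 ≥ 300 so v_max reached
t_a = 30/3 = 10; v_peak = 30
d_cruise = 360 − 300 = 60; t_c = 60/30 = 2
T = 2·10 + 2 = 22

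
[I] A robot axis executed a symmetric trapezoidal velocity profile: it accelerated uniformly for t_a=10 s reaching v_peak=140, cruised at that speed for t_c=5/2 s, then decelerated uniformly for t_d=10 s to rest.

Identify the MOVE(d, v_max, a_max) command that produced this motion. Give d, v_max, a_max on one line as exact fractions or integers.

a_max = 140/10 = 14
d_a = ½·140·10 = 700; d_c = 140·5/2 = 350
d = 2·700 + 350 = 1750
t_c = 5/2 > 0 ⇒ limit active, v_max = 140

d=1750 v_max=140 a_max=14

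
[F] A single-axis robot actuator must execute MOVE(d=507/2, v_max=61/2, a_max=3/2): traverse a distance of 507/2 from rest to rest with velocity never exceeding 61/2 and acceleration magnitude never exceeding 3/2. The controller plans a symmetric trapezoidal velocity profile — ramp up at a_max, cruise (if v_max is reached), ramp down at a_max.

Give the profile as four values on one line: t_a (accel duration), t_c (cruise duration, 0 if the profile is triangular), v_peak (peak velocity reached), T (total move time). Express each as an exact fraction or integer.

t_a=13 t_c=0 v_peak=39/2 T=26

(v_max)²/a_max = (61/2)²/(3/2) = 3721/6
507/2 < 3721/6 ⇒ no cruise
v_peak = √(507/2·3/2) = √(1521/4) = 39/2
t_a = (39/2)/(3/2) = 13; t_c = 0
T = 2·13 = 26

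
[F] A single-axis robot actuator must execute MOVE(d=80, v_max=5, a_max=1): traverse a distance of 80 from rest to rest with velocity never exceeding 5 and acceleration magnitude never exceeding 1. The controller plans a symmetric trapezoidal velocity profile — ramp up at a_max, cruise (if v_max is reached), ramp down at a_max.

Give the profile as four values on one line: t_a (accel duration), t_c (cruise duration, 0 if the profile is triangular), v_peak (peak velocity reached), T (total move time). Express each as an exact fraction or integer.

t_a=5 t_c=11 v_peak=5 T=21

vₘ²/aₘ = 5²/1 = 25
80 ≥ 25 → trapezoidal
t_a = 5/1 = 5; v_peak = 5
d_cruise = 80 − 25 = 55; t_c = 55/5 = 11
T = 2·5 + 11 = 21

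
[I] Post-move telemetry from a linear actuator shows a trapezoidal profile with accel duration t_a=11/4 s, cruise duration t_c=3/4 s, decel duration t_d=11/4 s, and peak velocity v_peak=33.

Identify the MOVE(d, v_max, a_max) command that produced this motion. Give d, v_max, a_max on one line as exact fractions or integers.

a_max = 33/(11/4) = 12
d_a = ½·33·11/4 = 363/8; d_c = 33·3/4 = 99/4
d = 2·363/8 + 99/4 = 231/2
t_c = 3/4 > 0 so v_max = 33

d=231/2 v_max=33 a_max=12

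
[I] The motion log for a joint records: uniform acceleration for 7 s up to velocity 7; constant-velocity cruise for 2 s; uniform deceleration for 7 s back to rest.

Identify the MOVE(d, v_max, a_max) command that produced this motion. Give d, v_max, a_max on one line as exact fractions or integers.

d=63 v_max=7 a_max=1

a_max = 7/7 = 1
d_a = ½·7·7 = 49/2; d_c = 7·2 = 14
d = 2·49/2 + 14 = 63
t_c = 2 > 0 → v_max = v_peak = 7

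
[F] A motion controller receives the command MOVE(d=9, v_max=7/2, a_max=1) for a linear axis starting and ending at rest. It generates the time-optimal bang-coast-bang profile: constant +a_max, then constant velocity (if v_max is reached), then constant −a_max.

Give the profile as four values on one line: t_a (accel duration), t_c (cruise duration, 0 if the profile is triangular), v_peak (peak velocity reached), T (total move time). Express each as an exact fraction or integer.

t_a=3 t_c=0 v_peak=3 T=6

v_max²/a_max = (7/2)²/1 = 49/4
9 < 49/4 so t_c = 0
v_peak = √(9·1) = √9 = 3
t_a = 3/1 = 3; t_c = 0
T = 2·3 = 6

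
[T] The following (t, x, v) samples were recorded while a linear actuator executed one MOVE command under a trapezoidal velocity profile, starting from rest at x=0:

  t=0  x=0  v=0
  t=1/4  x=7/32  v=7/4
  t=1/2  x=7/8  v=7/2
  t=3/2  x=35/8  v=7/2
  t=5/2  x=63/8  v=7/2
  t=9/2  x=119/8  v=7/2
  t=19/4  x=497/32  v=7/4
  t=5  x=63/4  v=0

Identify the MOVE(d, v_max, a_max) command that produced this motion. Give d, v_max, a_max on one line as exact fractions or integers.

d=63/4 v_max=7/2 a_max=7

final state: t=5, x=63/4, v=0 → d = 63/4
a_max = (7/4−0)/(1/4−0) = 7
max v = 7/2 over t∈[1/2,9/2] → v_max = 7/2
check: 7/2·(1/2+4) = 63/4 ✓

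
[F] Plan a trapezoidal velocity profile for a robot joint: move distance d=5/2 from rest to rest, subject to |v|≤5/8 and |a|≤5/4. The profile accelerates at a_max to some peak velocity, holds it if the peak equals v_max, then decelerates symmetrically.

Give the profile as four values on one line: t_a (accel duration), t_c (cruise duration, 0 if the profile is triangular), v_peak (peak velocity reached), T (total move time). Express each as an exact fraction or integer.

v_max²/a_max = (5/8)²/(5/4) = 5/16
5/2 ≥ 5/16 ⇒ cruise phase
t_a = (5/8)/(5/4) = 1/2; v_peak = 5/8
d_cruise = 5/2 − 5/16 = 35/16; t_c = (35/16)/(5/8) = 7/2
T = 2·1/2 + 7/2 = 9/2

t_a=1/2 t_c=7/2 v_peak=5/8 T=9/2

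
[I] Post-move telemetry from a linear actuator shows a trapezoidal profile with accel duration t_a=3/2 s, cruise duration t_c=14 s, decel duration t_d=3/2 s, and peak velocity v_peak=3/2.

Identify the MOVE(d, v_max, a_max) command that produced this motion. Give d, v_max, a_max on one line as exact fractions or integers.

d=93/4 v_max=3/2 a_max=1

a_max = (3/2)/(3/2) = 1
d_a = ½·3/2·3/2 = 9/8; d_c = 3/2·14 = 21
d = 2·9/8 + 21 = 93/4
t_c = 14 > 0 → v_max = v_peak = 3/2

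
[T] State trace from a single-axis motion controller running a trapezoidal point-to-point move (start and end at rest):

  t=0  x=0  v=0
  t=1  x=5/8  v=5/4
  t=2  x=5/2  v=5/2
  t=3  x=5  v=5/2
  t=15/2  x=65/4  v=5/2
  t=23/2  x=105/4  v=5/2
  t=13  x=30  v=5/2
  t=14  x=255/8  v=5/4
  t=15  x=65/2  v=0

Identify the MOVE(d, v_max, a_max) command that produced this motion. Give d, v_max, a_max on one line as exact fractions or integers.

d=65/2 v_max=5/2 a_max=5/4

final state: t=15, x=65/2, v=0 → d = 65/2
a_max = (5/4−0)/(1−0) = 5/4
max v = 5/2 over t∈[2,13] → v_max = 5/2
check: 5/2·(2+11) = 65/2 ✓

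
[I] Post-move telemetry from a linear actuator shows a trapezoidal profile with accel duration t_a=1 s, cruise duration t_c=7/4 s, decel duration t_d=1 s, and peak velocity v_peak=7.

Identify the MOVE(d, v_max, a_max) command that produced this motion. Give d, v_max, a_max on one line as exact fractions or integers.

a_max = 7/1 = 7
d_a = ½·7·1 = 7/2; d_c = 7·7/4 = 49/4
d = 2·7/2 + 49/4 = 77/4
t_c = 7/4 > 0 ⇒ limit active, v_max = 7

d=77/4 v_max=7 a_max=7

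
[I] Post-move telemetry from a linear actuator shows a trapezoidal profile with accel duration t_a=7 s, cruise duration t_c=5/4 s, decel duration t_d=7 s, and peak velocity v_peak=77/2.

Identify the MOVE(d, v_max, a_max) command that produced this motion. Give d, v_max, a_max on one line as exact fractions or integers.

d=2541/8 v_max=77/2 a_max=11/2

a_max = (77/2)/7 = 11/2
d_a = ½·77/2·7 = 539/4; d_c = 77/2·5/4 = 385/8
d = 2·539/4 + 385/8 = 2541/8
t_c = 5/4 > 0 → v_max = v_peak = 77/2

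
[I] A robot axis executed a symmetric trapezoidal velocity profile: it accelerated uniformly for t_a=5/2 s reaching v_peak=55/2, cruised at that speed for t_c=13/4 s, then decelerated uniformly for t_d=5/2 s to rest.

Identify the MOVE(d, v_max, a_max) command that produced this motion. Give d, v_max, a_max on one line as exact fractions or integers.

a_max = (55/2)/(5/2) = 11
d_a = ½·55/2·5/2 = 275/8; d_c = 55/2·13/4 = 715/8
d = 2·275/8 + 715/8 = 1265/8
t_c = 13/4 > 0 → v_max = v_peak = 55/2

d=1265/8 v_max=55/2 a_max=11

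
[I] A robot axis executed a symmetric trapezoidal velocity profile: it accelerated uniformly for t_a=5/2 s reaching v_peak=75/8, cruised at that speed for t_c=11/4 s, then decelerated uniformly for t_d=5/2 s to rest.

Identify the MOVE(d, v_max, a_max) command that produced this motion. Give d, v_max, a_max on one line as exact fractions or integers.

a_max = (75/8)/(5/2) = 15/4
d_a = ½·75/8·5/2 = 375/32; d_c = 75/8·11/4 = 825/32
d = 2·375/32 + 825/32 = 1575/32
t_c = 11/4 > 0 → v_max = v_peak = 75/8

d=1575/32 v_max=75/8 a_max=15/4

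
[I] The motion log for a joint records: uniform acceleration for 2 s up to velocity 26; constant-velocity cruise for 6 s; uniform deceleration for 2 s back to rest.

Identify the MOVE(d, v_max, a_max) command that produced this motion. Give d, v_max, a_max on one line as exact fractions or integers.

d=208 v_max=26 a_max=13

a_max = 26/2 = 13
d_a = ½·26·2 = 26; d_c = 26·6 = 156
d = 2·26 + 156 = 208
t_c = 6 > 0 ⇒ limit active, v_max = 26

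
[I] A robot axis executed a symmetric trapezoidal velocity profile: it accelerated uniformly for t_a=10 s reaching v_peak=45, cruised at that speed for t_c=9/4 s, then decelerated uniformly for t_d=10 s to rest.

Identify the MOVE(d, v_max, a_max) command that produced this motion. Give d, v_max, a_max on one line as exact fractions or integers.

a_max = 45/10 = 9/2
d_a = ½·45·10 = 225; d_c = 45·9/4 = 405/4
d = 2·225 + 405/4 = 2205/4
t_c = 9/4 > 0 so v_max = 45

d=2205/4 v_max=45 a_max=9/2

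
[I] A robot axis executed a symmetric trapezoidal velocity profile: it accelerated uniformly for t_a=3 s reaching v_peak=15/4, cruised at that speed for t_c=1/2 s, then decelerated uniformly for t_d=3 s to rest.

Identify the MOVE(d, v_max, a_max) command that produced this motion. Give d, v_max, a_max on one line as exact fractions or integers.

d=105/8 v_max=15/4 a_max=5/4

a_max = (15/4)/3 = 5/4
d_a = ½·15/4·3 = 45/8; d_c = 15/4·1/2 = 15/8
d = 2·45/8 + 15/8 = 105/8
t_c = 1/2 > 0 → v_max = v_peak = 15/4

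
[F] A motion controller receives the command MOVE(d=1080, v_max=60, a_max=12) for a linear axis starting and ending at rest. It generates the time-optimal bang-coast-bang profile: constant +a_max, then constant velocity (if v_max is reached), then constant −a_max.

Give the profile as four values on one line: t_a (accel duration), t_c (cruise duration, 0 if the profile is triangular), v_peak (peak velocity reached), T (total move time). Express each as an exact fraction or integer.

v_max²/a_max = 60²/12 = 300
1080 ≥ 300 so v_max reached
t_a = 60/12 = 5; v_peak = 60
d_cruise = 1080 − 300 = 780; t_c = 780/60 = 13
T = 2·5 + 13 = 23

t_a=5 t_c=13 v_peak=60 T=23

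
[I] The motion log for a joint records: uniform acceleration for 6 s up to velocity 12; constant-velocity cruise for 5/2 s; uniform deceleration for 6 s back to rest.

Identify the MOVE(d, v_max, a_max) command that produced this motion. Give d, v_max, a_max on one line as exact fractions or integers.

a_max = 12/6 = 2
d_a = ½·12·6 = 36; d_c = 12·5/2 = 30
d = 2·36 + 30 = 102
t_c = 5/2 > 0 ⇒ limit active, v_max = 12

d=102 v_max=12 a_max=2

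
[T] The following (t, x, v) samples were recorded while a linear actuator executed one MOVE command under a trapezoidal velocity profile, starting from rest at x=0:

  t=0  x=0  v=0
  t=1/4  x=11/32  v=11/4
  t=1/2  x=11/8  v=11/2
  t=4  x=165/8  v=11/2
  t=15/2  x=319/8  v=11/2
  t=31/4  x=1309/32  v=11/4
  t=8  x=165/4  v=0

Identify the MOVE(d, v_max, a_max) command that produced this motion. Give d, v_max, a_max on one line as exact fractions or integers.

d=165/4 v_max=11/2 a_max=11

final state: t=8, x=165/4, v=0 → d = 165/4
a_max = (11/4−0)/(1/4−0) = 11
max v = 11/2 over t∈[1/2,15/2] → v_max = 11/2
check: 11/2·(1/2+7) = 165/4 ✓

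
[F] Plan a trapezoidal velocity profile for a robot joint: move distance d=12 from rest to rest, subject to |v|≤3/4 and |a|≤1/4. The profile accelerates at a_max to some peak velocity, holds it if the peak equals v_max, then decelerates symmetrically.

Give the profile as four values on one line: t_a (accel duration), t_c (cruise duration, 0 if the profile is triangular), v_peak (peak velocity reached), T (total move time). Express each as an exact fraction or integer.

t_a=3 t_c=13 v_peak=3/4 T=19

(v_max)²/a_max = (3/4)²/(1/4) = 9/4
12 ≥ 9/4 so v_max reached
t_a = (3/4)/(1/4) = 3; v_peak = 3/4
d_cruise = 12 − 9/4 = 39/4; t_c = (39/4)/(3/4) = 13
T = 2·3 + 13 = 19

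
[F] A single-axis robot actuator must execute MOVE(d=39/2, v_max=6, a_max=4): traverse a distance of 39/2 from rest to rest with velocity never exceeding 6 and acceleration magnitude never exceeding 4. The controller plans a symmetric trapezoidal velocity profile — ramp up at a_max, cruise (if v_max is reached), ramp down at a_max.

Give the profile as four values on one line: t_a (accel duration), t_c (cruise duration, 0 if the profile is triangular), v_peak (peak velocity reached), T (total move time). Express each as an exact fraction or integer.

t_a=3/2 t_c=7/4 v_peak=6 T=19/4

v_max²/a_max = 6²/4 = 9
39/2 ≥ 9 so v_max reached
t_a = 6/4 = 3/2; v_peak = 6
d_cruise = 39/2 − 9 = 21/2; t_c = (21/2)/6 = 7/4
T = 2·3/2 + 7/4 = 19/4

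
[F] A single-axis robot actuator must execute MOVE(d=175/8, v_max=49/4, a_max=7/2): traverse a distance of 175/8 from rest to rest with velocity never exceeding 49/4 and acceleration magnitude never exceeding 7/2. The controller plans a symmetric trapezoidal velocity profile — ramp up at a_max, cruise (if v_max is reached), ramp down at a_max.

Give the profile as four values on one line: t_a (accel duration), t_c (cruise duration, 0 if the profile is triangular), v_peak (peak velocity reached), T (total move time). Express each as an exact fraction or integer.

(v_max)²/a_max = (49/4)²/(7/2) = 343/8
175/8 < 343/8 so t_c = 0
v_peak = √(175/8·7/2) = √(1225/16) = 35/4
t_a = (35/4)/(7/2) = 5/2; t_c = 0
T = 2·5/2 = 5

t_a=5/2 t_c=0 v_peak=35/4 T=5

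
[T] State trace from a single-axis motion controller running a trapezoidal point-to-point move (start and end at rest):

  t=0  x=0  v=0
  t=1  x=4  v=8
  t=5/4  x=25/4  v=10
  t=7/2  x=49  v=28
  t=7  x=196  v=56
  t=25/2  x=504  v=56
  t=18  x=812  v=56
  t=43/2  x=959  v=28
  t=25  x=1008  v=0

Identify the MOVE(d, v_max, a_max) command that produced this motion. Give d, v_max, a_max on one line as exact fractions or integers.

final state: t=25, x=1008, v=0 → d = 1008
a_max = (8−0)/(1−0) = 8
max v = 56 over t∈[7,18] → v_max = 56
check: 56·(7+11) = 1008 ✓

d=1008 v_max=56 a_max=8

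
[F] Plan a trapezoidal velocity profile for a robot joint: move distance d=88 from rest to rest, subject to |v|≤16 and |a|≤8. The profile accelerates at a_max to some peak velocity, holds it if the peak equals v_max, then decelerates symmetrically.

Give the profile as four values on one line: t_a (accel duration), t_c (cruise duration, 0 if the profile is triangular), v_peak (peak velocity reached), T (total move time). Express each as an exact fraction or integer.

(v_max)²/a_max = 16²/8 = 32
88 ≥ 32 so v_max reached
t_a = 16/8 = 2; v_peak = 16
d_cruise = 88 − 32 = 56; t_c = 56/16 = 7/2
T = 2·2 + 7/2 = 15/2

t_a=2 t_c=7/2 v_peak=16 T=15/2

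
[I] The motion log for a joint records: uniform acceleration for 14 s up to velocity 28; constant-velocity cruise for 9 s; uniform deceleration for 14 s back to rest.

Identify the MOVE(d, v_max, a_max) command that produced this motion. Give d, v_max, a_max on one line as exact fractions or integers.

d=644 v_max=28 a_max=2

a_max = 28/14 = 2
d_a = ½·28·14 = 196; d_c = 28·9 = 252
d = 2·196 + 252 = 644
t_c = 9 > 0 → v_max = v_peak = 28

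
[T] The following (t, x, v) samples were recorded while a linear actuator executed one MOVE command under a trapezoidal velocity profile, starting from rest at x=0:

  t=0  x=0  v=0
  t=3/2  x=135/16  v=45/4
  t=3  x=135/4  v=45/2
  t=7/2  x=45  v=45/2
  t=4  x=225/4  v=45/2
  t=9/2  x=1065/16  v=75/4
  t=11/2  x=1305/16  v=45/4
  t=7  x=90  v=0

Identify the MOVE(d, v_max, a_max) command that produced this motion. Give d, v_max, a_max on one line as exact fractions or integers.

final state: t=7, x=90, v=0 → d = 90
a_max = (45/4−0)/(3/2−0) = 15/2
max v = 45/2 over t∈[3,4] → v_max = 45/2
check: 45/2·(3+1) = 90 ✓

d=90 v_max=45/2 a_max=15/2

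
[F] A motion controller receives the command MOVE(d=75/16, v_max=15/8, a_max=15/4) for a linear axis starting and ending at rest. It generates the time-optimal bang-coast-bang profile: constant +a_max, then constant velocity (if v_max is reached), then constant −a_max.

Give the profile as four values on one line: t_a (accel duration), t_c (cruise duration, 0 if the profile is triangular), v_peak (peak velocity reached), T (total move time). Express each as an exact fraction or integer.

(v_max)²/a_max = (15/8)²/(15/4) = 15/16
75/16 ≥ 15/16 ⇒ cruise phase
t_a = (15/8)/(15/4) = 1/2; v_peak = 15/8
d_cruise = 75/16 − 15/16 = 15/4; t_c = (15/4)/(15/8) = 2
T = 2·1/2 + 2 = 3

t_a=1/2 t_c=2 v_peak=15/8 T=3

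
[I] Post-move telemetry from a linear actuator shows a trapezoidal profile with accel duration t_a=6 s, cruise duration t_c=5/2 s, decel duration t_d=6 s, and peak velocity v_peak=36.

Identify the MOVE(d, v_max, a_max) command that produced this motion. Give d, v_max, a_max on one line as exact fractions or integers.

d=306 v_max=36 a_max=6

a_max = 36/6 = 6
d_a = ½·36·6 = 108; d_c = 36·5/2 = 90
d = 2·108 + 90 = 306
t_c = 5/2 > 0 → v_max = v_peak = 36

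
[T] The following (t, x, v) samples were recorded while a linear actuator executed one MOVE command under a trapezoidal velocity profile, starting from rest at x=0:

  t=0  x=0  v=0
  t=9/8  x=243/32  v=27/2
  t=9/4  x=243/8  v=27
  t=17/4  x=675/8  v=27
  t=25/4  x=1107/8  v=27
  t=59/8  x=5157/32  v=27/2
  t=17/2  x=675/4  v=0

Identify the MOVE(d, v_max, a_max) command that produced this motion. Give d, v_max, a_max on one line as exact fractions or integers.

d=675/4 v_max=27 a_max=12

final state: t=17/2, x=675/4, v=0 → d = 675/4
a_max = (27/2−0)/(9/8−0) = 12
max v = 27 over t∈[9/4,25/4] → v_max = 27
check: 27·(9/4+4) = 675/4 ✓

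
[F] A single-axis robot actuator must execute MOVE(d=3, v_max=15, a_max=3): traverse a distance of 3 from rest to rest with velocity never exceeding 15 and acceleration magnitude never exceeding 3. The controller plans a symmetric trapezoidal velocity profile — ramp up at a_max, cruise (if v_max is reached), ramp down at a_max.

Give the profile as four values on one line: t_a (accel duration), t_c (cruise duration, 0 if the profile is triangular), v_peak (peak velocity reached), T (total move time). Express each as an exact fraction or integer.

(v_max)²/a_max = 15²/3 = 75
3 < 75 so t_c = 0
v_peak = √(3·3) = √9 = 3
t_a = 3/3 = 1; t_c = 0
T = 2·1 = 2

t_a=1 t_c=0 v_peak=3 T=2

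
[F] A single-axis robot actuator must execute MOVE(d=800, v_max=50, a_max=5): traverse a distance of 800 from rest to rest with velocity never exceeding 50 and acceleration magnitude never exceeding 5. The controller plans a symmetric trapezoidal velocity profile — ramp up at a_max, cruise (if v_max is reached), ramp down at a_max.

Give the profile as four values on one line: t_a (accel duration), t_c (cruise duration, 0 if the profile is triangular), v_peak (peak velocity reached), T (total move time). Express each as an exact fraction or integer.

v_max²/a_max = 50²/5 = 500
800 ≥ 500 → trapezoidal
t_a = 50/5 = 10; v_peak = 50
d_cruise = 800 − 500 = 300; t_c = 300/50 = 6
T = 2·10 + 6 = 26

t_a=10 t_c=6 v_peak=50 T=26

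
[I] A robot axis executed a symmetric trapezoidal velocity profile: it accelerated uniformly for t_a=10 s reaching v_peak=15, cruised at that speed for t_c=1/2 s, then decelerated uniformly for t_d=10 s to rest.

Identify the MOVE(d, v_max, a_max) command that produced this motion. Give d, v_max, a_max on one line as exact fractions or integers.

a_max = 15/10 = 3/2
d_a = ½·15·10 = 75; d_c = 15·1/2 = 15/2
d = 2·75 + 15/2 = 315/2
t_c = 1/2 > 0 ⇒ limit active, v_max = 15

d=315/2 v_max=15 a_max=3/2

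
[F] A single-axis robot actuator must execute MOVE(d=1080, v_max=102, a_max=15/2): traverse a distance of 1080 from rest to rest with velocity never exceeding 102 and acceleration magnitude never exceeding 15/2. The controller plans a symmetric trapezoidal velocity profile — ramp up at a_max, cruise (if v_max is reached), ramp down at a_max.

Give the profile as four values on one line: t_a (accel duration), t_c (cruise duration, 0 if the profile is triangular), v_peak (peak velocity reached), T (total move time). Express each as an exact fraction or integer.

t_a=12 t_c=0 v_peak=90 T=24

vₘ²/aₘ = 102²/(15/2) = 6936/5
1080 < 6936/5 so t_c = 0
v_peak = √(1080·15/2) = √8100 = 90
t_a = 90/(15/2) = 12; t_c = 0
T = 2·12 = 24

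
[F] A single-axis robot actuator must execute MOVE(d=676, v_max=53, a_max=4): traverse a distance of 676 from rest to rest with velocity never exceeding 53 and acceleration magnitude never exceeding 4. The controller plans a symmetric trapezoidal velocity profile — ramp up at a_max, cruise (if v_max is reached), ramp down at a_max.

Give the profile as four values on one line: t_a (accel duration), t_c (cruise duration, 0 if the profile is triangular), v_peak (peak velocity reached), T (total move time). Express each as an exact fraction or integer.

t_a=13 t_c=0 v_peak=52 T=26

v_max²/a_max = 53²/4 = 2809/4
676 < 2809/4 ⇒ no cruise
v_peak = √(676·4) = √2704 = 52
t_a = 52/4 = 13; t_c = 0
T = 2·13 = 26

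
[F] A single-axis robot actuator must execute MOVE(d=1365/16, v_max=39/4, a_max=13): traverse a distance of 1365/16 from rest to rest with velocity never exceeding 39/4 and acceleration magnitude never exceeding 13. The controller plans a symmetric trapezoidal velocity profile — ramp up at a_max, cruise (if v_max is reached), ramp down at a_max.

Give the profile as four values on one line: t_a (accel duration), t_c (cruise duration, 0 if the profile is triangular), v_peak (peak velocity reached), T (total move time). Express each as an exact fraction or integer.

t_a=3/4 t_c=8 v_peak=39/4 T=19/2

(v_max)²/a_max = (39/4)²/13 = 117/16
1365/16 ≥ 117/16 → trapezoidal
t_a = (39/4)/13 = 3/4; v_peak = 39/4
d_cruise = 1365/16 − 117/16 = 78; t_c = 78/(39/4) = 8
T = 2·3/4 + 8 = 19/2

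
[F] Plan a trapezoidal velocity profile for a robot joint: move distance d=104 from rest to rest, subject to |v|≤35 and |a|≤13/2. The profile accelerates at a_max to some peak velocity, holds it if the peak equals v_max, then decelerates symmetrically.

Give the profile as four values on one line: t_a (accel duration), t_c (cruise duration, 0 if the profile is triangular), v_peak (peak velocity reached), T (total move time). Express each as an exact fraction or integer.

t_a=4 t_c=0 v_peak=26 T=8

(v_max)²/a_max = 35²/(13/2) = 2450/13
104 < 2450/13 so t_c = 0
v_peak = √(104·13/2) = √676 = 26
t_a = 26/(13/2) = 4; t_c = 0
T = 2·4 = 8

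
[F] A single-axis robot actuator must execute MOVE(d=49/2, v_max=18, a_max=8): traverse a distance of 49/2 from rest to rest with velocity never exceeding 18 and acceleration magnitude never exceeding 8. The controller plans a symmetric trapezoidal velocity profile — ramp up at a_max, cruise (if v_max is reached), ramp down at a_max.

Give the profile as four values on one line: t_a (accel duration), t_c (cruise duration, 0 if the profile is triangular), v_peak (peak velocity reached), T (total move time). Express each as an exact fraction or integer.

t_a=7/4 t_c=0 v_peak=14 T=7/2

v_max²/a_max = 18²/8 = 81/2
49/2 < 81/2 → triangular
v_peak = √(49/2·8) = √196 = 14
t_a = 14/8 = 7/4; t_c = 0
T = 2·7/4 = 7/2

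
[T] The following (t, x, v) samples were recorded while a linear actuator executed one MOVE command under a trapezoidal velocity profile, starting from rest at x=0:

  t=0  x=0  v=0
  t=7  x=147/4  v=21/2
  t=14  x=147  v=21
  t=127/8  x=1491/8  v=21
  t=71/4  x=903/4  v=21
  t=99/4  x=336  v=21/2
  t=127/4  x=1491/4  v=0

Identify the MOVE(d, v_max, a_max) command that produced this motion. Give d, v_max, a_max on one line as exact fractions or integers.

final state: t=127/4, x=1491/4, v=0 → d = 1491/4
a_max = (21/2−0)/(7−0) = 3/2
max v = 21 over t∈[14,71/4] → v_max = 21
check: 21·(14+15/4) = 1491/4 ✓

d=1491/4 v_max=21 a_max=3/2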